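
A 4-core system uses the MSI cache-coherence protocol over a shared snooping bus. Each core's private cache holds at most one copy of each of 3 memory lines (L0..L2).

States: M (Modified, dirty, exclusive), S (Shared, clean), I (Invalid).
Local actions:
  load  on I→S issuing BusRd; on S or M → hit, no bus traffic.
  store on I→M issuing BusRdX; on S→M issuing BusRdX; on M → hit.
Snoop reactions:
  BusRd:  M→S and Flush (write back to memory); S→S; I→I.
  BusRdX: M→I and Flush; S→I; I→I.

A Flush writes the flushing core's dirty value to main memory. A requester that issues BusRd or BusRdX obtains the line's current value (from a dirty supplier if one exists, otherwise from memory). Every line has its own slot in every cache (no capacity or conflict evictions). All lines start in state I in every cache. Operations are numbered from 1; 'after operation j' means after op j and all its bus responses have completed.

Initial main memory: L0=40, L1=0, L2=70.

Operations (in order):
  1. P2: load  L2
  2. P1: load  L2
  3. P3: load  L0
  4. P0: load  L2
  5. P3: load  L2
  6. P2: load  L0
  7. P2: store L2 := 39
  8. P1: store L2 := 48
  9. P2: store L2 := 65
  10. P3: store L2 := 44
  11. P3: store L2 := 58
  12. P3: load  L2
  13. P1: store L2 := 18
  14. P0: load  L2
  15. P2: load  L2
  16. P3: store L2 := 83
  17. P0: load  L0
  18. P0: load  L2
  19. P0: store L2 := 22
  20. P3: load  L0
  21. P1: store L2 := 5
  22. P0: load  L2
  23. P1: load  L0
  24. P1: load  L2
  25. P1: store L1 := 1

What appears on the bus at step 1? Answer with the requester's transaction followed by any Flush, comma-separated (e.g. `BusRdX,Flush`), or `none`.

[1] P2: load  L2 | P0:I, P1:I, P2:S(70), P3:I | bus: BusRd
[2] P1: load  L2 | P0:I, P1:S(70), P2:S(70), P3:I | bus: BusRd
[3] P3: load  L0 | P0:I, P1:I, P2:I, P3:S(40) | bus: BusRd
[4] P0: load  L2 | P0:S(70), P1:S(70), P2:S(70), P3:I | bus: BusRd
[5] P3: load  L2 | P0:S(70), P1:S(70), P2:S(70), P3:S(70) | bus: BusRd
[6] P2: load  L0 | P0:I, P1:I, P2:S(40), P3:S(40) | bus: BusRd
[7] P2: store L2 := 39 | P0:I, P1:I, P2:M(39), P3:I | bus: BusRdX
[8] P1: store L2 := 48 | P0:I, P1:M(48), P2:I, P3:I | bus: BusRdX,Flush
[9] P2: store L2 := 65 | P0:I, P1:I, P2:M(65), P3:I | bus: BusRdX,Flush
[10] P3: store L2 := 44 | P0:I, P1:I, P2:I, P3:M(44) | bus: BusRdX,Flush
[11] P3: store L2 := 58 | P0:I, P1:I, P2:I, P3:M(58) | bus: none
[12] P3: load  L2 | P0:I, P1:I, P2:I, P3:M(58) | bus: none
[13] P1: store L2 := 18 | P0:I, P1:M(18), P2:I, P3:I | bus: BusRdX,Flush
[14] P0: load  L2 | P0:S(18), P1:S(18), P2:I, P3:I | bus: BusRd,Flush
[15] P2: load  L2 | P0:S(18), P1:S(18), P2:S(18), P3:I | bus: BusRd
[16] P3: store L2 := 83 | P0:I, P1:I, P2:I, P3:M(83) | bus: BusRdX
[17] P0: load  L0 | P0:S(40), P1:I, P2:S(40), P3:S(40) | bus: BusRd
[18] P0: load  L2 | P0:S(83), P1:I, P2:I, P3:S(83) | bus: BusRd,Flush
[19] P0: store L2 := 22 | P0:M(22), P1:I, P2:I, P3:I | bus: BusRdX
[20] P3: load  L0 | P0:S(40), P1:I, P2:S(40), P3:S(40) | bus: none
[21] P1: store L2 := 5 | P0:I, P1:M(5), P2:I, P3:I | bus: BusRdX,Flush
[22] P0: load  L2 | P0:S(5), P1:S(5), P2:I, P3:I | bus: BusRd,Flush
[23] P1: load  L0 | P0:S(40), P1:S(40), P2:S(40), P3:S(40) | bus: BusRd
[24] P1: load  L2 | P0:S(5), P1:S(5), P2:I, P3:I | bus: none
[25] P1: store L1 := 1 | P0:I, P1:M(1), P2:I, P3:I | bus: BusRdX

bus = BusRd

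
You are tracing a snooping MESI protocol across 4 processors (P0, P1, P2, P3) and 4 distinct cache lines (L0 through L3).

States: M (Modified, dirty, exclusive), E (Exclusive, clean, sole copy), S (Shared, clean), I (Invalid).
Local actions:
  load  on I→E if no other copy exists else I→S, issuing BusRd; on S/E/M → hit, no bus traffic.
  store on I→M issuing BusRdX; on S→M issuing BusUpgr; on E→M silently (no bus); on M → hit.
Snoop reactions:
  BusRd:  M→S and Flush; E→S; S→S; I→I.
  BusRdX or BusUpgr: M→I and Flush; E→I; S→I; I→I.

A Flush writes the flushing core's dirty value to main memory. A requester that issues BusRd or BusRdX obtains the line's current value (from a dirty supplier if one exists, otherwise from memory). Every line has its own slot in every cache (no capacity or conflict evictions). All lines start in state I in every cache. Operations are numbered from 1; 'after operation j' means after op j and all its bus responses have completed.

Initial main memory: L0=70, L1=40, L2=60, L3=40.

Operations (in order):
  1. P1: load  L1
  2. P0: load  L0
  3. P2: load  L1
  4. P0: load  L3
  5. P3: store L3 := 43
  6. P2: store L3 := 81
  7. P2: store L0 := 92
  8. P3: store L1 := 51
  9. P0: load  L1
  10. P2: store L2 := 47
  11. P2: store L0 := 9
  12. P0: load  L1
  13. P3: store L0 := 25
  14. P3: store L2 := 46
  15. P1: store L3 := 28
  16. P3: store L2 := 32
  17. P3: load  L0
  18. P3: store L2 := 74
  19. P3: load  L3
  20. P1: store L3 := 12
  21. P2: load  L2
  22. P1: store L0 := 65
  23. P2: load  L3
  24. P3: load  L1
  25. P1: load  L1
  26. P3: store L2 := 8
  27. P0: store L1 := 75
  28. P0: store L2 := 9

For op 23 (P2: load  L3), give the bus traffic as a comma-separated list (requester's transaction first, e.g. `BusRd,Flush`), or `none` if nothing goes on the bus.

bus = BusRd,Flush

1. P1: load  L1  bus=[BusRd]  L1: P0=I P1=E P2=I P3=I  mem[L1]=40
2. P0: load  L0  bus=[BusRd]  L0: P0=E P1=I P2=I P3=I  mem[L0]=70
3. P2: load  L1  bus=[BusRd]  L1: P0=I P1=S P2=S P3=I  mem[L1]=40
4. P0: load  L3  bus=[BusRd]  L3: P0=E P1=I P2=I P3=I  mem[L3]=40
5. P3: store L3 := 43  bus=[BusRdX]  L3: P0=I P1=I P2=I P3=M  mem[L3]=40
6. P2: store L3 := 81  bus=[BusRdX,Flush]  L3: P0=I P1=I P2=M P3=I  mem[L3]=43
7. P2: store L0 := 92  bus=[BusRdX]  L0: P0=I P1=I P2=M P3=I  mem[L0]=70
8. P3: store L1 := 51  bus=[BusRdX]  L1: P0=I P1=I P2=I P3=M  mem[L1]=40
9. P0: load  L1  bus=[BusRd,Flush]  L1: P0=S P1=I P2=I P3=S  mem[L1]=51
10. P2: store L2 := 47  bus=[BusRdX]  L2: P0=I P1=I P2=M P3=I  mem[L2]=60
11. P2: store L0 := 9  bus=[-]  L0: P0=I P1=I P2=M P3=I  mem[L0]=70
12. P0: load  L1  bus=[-]  L1: P0=S P1=I P2=I P3=S  mem[L1]=51
13. P3: store L0 := 25  bus=[BusRdX,Flush]  L0: P0=I P1=I P2=I P3=M  mem[L0]=9
14. P3: store L2 := 46  bus=[BusRdX,Flush]  L2: P0=I P1=I P2=I P3=M  mem[L2]=47
15. P1: store L3 := 28  bus=[BusRdX,Flush]  L3: P0=I P1=M P2=I P3=I  mem[L3]=81
16. P3: store L2 := 32  bus=[-]  L2: P0=I P1=I P2=I P3=M  mem[L2]=47
17. P3: load  L0  bus=[-]  L0: P0=I P1=I P2=I P3=M  mem[L0]=9
18. P3: store L2 := 74  bus=[-]  L2: P0=I P1=I P2=I P3=M  mem[L2]=47
19. P3: load  L3  bus=[BusRd,Flush]  L3: P0=I P1=S P2=I P3=S  mem[L3]=28
20. P1: store L3 := 12  bus=[BusUpgr]  L3: P0=I P1=M P2=I P3=I  mem[L3]=28
21. P2: load  L2  bus=[BusRd,Flush]  L2: P0=I P1=I P2=S P3=S  mem[L2]=74
22. P1: store L0 := 65  bus=[BusRdX,Flush]  L0: P0=I P1=M P2=I P3=I  mem[L0]=25
23. P2: load  L3  bus=[BusRd,Flush]  L3: P0=I P1=S P2=S P3=I  mem[L3]=12
24. P3: load  L1  bus=[-]  L1: P0=S P1=I P2=I P3=S  mem[L1]=51
25. P1: load  L1  bus=[BusRd]  L1: P0=S P1=S P2=I P3=S  mem[L1]=51
26. P3: store L2 := 8  bus=[BusUpgr]  L2: P0=I P1=I P2=I P3=M  mem[L2]=74
27. P0: store L1 := 75  bus=[BusUpgr]  L1: P0=M P1=I P2=I P3=I  mem[L1]=51
28. P0: store L2 := 9  bus=[BusRdX,Flush]  L2: P0=M P1=I P2=I P3=I  mem[L2]=8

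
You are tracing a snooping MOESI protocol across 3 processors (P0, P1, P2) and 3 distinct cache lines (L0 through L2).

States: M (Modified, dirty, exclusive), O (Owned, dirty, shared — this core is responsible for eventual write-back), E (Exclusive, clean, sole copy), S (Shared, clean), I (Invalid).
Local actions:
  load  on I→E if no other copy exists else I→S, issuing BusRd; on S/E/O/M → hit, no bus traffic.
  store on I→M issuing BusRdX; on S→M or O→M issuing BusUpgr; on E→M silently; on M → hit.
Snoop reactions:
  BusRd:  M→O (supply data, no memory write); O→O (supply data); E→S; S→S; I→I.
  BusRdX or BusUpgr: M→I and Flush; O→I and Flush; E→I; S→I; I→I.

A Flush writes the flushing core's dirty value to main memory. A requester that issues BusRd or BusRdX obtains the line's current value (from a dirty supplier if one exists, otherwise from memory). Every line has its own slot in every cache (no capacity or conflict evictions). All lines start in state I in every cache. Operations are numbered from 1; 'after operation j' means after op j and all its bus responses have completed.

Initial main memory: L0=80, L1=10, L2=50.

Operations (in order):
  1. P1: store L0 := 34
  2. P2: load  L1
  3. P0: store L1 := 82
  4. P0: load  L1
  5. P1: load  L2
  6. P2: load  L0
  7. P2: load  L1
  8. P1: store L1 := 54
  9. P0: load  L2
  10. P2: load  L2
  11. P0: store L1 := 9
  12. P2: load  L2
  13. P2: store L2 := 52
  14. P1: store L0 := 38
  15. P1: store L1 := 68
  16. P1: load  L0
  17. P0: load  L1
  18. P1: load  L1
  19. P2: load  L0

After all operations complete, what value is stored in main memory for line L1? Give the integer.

memory[L1] = 9

  op1 P1: store L0 := 34 → I/M/I on L0; bus BusRdX; mem=80
  op2 P2: load  L1 → I/I/E on L1; bus BusRd; mem=10
  op3 P0: store L1 := 82 → M/I/I on L1; bus BusRdX; mem=10
  op4 P0: load  L1 → M/I/I on L1; bus (none); mem=10
  op5 P1: load  L2 → I/E/I on L2; bus BusRd; mem=50
  op6 P2: load  L0 → I/O/S on L0; bus BusRd; mem=80
  op7 P2: load  L1 → O/I/S on L1; bus BusRd; mem=10
  op8 P1: store L1 := 54 → I/M/I on L1; bus BusRdX Flush; mem=82
  op9 P0: load  L2 → S/S/I on L2; bus BusRd; mem=50
  op10 P2: load  L2 → S/S/S on L2; bus BusRd; mem=50
  op11 P0: store L1 := 9 → M/I/I on L1; bus BusRdX Flush; mem=54
  op12 P2: load  L2 → S/S/S on L2; bus (none); mem=50
  op13 P2: store L2 := 52 → I/I/M on L2; bus BusUpgr; mem=50
  op14 P1: store L0 := 38 → I/M/I on L0; bus BusUpgr; mem=80
  op15 P1: store L1 := 68 → I/M/I on L1; bus BusRdX Flush; mem=9
  op16 P1: load  L0 → I/M/I on L0; bus (none); mem=80
  op17 P0: load  L1 → S/O/I on L1; bus BusRd; mem=9
  op18 P1: load  L1 → S/O/I on L1; bus (none); mem=9
  op19 P2: load  L0 → I/O/S on L0; bus BusRd; mem=80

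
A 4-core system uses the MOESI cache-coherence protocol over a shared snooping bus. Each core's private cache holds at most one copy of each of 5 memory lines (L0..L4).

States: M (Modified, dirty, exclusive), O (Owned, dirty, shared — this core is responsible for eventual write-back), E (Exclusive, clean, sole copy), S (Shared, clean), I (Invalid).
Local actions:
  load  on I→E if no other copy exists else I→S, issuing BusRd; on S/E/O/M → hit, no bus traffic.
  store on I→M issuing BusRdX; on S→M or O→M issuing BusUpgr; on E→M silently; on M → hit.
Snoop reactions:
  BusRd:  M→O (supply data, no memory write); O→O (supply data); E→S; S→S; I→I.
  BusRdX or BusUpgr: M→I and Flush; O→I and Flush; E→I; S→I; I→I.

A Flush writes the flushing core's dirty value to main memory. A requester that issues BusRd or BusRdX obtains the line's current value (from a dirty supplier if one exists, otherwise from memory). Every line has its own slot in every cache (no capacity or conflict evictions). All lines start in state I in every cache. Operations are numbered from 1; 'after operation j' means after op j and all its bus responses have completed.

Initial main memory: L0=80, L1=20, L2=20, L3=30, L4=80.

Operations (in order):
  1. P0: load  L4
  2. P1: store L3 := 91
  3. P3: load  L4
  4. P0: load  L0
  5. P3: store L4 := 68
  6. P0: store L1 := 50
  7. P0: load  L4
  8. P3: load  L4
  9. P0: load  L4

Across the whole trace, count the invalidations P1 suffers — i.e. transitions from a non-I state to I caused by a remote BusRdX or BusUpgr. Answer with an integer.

  op1 P0: load  L4 → E/I/I/I on L4; bus BusRd; mem=80
  op2 P1: store L3 := 91 → I/M/I/I on L3; bus BusRdX; mem=30
  op3 P3: load  L4 → S/I/I/S on L4; bus BusRd; mem=80
  op4 P0: load  L0 → E/I/I/I on L0; bus BusRd; mem=80
  op5 P3: store L4 := 68 → I/I/I/M on L4; bus BusUpgr; mem=80
  op6 P0: store L1 := 50 → M/I/I/I on L1; bus BusRdX; mem=20
  op7 P0: load  L4 → S/I/I/O on L4; bus BusRd; mem=80
  op8 P3: load  L4 → S/I/I/O on L4; bus (none); mem=80
  op9 P0: load  L4 → S/I/I/O on L4; bus (none); mem=80

invalidations = 0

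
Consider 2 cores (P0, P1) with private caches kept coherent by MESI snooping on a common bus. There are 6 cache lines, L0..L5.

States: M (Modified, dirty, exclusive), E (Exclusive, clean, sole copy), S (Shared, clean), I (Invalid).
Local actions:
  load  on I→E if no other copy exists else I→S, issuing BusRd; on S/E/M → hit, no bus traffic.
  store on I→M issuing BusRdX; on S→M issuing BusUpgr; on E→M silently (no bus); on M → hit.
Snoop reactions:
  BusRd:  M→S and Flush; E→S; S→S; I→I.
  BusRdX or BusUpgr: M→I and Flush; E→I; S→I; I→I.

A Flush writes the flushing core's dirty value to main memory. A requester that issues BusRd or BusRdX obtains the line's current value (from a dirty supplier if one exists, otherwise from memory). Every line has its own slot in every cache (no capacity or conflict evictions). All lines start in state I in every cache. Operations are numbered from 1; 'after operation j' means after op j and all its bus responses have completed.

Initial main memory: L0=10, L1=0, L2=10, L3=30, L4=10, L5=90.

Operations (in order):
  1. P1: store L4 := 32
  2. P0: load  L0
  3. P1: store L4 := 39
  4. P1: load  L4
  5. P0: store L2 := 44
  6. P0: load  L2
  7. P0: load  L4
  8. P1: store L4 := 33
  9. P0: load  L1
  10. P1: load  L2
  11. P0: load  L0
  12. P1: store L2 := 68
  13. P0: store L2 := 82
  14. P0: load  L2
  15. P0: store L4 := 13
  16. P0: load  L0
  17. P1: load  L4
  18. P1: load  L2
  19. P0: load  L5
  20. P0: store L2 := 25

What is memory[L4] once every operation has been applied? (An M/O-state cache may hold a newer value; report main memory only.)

[1] P1: store L4 := 32 | P0:I, P1:M(32) | bus: BusRdX
[2] P0: load  L0 | P0:E(10), P1:I | bus: BusRd
[3] P1: store L4 := 39 | P0:I, P1:M(39) | bus: none
[4] P1: load  L4 | P0:I, P1:M(39) | bus: none
[5] P0: store L2 := 44 | P0:M(44), P1:I | bus: BusRdX
[6] P0: load  L2 | P0:M(44), P1:I | bus: none
[7] P0: load  L4 | P0:S(39), P1:S(39) | bus: BusRd,Flush
[8] P1: store L4 := 33 | P0:I, P1:M(33) | bus: BusUpgr
[9] P0: load  L1 | P0:E(0), P1:I | bus: BusRd
[10] P1: load  L2 | P0:S(44), P1:S(44) | bus: BusRd,Flush
[11] P0: load  L0 | P0:E(10), P1:I | bus: none
[12] P1: store L2 := 68 | P0:I, P1:M(68) | bus: BusUpgr
[13] P0: store L2 := 82 | P0:M(82), P1:I | bus: BusRdX,Flush
[14] P0: load  L2 | P0:M(82), P1:I | bus: none
[15] P0: store L4 := 13 | P0:M(13), P1:I | bus: BusRdX,Flush
[16] P0: load  L0 | P0:E(10), P1:I | bus: none
[17] P1: load  L4 | P0:S(13), P1:S(13) | bus: BusRd,Flush
[18] P1: load  L2 | P0:S(82), P1:S(82) | bus: BusRd,Flush
[19] P0: load  L5 | P0:E(90), P1:I | bus: BusRd
[20] P0: store L2 := 25 | P0:M(25), P1:I | bus: BusUpgr

memory[L4] = 13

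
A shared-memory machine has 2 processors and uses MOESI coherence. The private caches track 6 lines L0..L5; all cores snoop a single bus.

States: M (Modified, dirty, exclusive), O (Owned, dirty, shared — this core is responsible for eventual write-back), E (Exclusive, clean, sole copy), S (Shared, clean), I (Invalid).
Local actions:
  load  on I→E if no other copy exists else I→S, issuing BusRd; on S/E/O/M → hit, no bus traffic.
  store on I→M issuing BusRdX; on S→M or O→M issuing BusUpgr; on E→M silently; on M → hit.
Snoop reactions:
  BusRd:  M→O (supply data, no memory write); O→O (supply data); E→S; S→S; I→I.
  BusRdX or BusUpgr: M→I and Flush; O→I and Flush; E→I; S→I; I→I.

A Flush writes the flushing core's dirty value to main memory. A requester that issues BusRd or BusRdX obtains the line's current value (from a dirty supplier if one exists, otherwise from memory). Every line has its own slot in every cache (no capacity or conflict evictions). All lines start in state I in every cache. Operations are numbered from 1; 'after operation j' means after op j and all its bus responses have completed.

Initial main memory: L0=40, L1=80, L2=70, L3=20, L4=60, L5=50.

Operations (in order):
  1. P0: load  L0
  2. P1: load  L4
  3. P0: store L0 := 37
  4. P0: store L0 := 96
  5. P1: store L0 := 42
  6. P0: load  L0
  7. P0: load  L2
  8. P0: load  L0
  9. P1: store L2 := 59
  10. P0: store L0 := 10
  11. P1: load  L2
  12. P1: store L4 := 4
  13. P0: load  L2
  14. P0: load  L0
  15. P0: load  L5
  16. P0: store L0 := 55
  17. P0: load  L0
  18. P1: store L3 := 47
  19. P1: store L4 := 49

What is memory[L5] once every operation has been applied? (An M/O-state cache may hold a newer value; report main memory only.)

memory[L5] = 50

1. P0: load  L0  bus=[BusRd]  L0: P0=E P1=I  mem[L0]=40
2. P1: load  L4  bus=[BusRd]  L4: P0=I P1=E  mem[L4]=60
3. P0: store L0 := 37  bus=[-]  L0: P0=M P1=I  mem[L0]=40
4. P0: store L0 := 96  bus=[-]  L0: P0=M P1=I  mem[L0]=40
5. P1: store L0 := 42  bus=[BusRdX,Flush]  L0: P0=I P1=M  mem[L0]=96
6. P0: load  L0  bus=[BusRd]  L0: P0=S P1=O  mem[L0]=96
7. P0: load  L2  bus=[BusRd]  L2: P0=E P1=I  mem[L2]=70
8. P0: load  L0  bus=[-]  L0: P0=S P1=O  mem[L0]=96
9. P1: store L2 := 59  bus=[BusRdX]  L2: P0=I P1=M  mem[L2]=70
10. P0: store L0 := 10  bus=[BusUpgr,Flush]  L0: P0=M P1=I  mem[L0]=42
11. P1: load  L2  bus=[-]  L2: P0=I P1=M  mem[L2]=70
12. P1: store L4 := 4  bus=[-]  L4: P0=I P1=M  mem[L4]=60
13. P0: load  L2  bus=[BusRd]  L2: P0=S P1=O  mem[L2]=70
14. P0: load  L0  bus=[-]  L0: P0=M P1=I  mem[L0]=42
15. P0: load  L5  bus=[BusRd]  L5: P0=E P1=I  mem[L5]=50
16. P0: store L0 := 55  bus=[-]  L0: P0=M P1=I  mem[L0]=42
17. P0: load  L0  bus=[-]  L0: P0=M P1=I  mem[L0]=42
18. P1: store L3 := 47  bus=[BusRdX]  L3: P0=I P1=M  mem[L3]=20
19. P1: store L4 := 49  bus=[-]  L4: P0=I P1=M  mem[L4]=60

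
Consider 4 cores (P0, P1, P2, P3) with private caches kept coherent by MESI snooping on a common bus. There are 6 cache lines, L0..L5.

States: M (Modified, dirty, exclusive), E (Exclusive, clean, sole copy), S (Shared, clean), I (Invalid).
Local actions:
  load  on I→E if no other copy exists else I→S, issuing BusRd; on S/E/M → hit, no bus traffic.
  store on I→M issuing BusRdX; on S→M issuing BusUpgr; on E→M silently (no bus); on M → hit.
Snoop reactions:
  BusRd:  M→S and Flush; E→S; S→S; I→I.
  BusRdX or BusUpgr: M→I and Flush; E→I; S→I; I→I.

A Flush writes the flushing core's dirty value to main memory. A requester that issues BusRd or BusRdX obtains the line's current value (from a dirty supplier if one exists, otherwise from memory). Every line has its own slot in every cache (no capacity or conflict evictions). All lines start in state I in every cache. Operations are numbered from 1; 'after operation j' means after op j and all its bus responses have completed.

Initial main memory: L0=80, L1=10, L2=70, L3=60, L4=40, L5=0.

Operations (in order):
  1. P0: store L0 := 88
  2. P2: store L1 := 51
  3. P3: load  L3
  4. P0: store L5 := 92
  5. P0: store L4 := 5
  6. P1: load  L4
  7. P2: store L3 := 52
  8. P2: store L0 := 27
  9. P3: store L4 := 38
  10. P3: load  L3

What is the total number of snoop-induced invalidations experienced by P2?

invalidations = 0

  op1 P0: store L0 := 88 → M/I/I/I on L0; bus BusRdX; mem=80
  op2 P2: store L1 := 51 → I/I/M/I on L1; bus BusRdX; mem=10
  op3 P3: load  L3 → I/I/I/E on L3; bus BusRd; mem=60
  op4 P0: store L5 := 92 → M/I/I/I on L5; bus BusRdX; mem=0
  op5 P0: store L4 := 5 → M/I/I/I on L4; bus BusRdX; mem=40
  op6 P1: load  L4 → S/S/I/I on L4; bus BusRd Flush; mem=5
  op7 P2: store L3 := 52 → I/I/M/I on L3; bus BusRdX; mem=60
  op8 P2: store L0 := 27 → I/I/M/I on L0; bus BusRdX Flush; mem=88
  op9 P3: store L4 := 38 → I/I/I/M on L4; bus BusRdX; mem=5
  op10 P3: load  L3 → I/I/S/S on L3; bus BusRd Flush; mem=52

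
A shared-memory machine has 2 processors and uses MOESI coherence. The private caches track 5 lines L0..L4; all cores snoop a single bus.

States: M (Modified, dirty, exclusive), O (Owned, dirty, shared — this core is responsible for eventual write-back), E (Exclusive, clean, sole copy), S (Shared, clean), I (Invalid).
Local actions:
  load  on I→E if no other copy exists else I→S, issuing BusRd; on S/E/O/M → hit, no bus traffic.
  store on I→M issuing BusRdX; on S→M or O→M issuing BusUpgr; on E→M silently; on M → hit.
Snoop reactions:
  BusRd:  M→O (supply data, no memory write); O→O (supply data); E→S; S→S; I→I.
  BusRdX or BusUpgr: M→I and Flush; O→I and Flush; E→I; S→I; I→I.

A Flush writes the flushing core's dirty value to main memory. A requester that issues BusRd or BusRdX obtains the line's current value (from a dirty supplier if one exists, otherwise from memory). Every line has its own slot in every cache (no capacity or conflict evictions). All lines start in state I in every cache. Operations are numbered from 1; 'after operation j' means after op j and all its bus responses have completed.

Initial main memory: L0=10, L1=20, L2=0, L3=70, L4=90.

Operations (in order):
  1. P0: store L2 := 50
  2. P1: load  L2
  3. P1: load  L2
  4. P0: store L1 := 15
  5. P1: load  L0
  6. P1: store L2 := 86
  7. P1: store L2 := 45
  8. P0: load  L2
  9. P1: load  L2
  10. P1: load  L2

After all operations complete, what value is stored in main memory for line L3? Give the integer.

[1] P0: store L2 := 50 | P0:M(50), P1:I | bus: BusRdX
[2] P1: load  L2 | P0:O(50), P1:S(50) | bus: BusRd
[3] P1: load  L2 | P0:O(50), P1:S(50) | bus: none
[4] P0: store L1 := 15 | P0:M(15), P1:I | bus: BusRdX
[5] P1: load  L0 | P0:I, P1:E(10) | bus: BusRd
[6] P1: store L2 := 86 | P0:I, P1:M(86) | bus: BusUpgr,Flush
[7] P1: store L2 := 45 | P0:I, P1:M(45) | bus: none
[8] P0: load  L2 | P0:S(45), P1:O(45) | bus: BusRd
[9] P1: load  L2 | P0:S(45), P1:O(45) | bus: none
[10] P1: load  L2 | P0:S(45), P1:O(45) | bus: none

memory[L3] = 70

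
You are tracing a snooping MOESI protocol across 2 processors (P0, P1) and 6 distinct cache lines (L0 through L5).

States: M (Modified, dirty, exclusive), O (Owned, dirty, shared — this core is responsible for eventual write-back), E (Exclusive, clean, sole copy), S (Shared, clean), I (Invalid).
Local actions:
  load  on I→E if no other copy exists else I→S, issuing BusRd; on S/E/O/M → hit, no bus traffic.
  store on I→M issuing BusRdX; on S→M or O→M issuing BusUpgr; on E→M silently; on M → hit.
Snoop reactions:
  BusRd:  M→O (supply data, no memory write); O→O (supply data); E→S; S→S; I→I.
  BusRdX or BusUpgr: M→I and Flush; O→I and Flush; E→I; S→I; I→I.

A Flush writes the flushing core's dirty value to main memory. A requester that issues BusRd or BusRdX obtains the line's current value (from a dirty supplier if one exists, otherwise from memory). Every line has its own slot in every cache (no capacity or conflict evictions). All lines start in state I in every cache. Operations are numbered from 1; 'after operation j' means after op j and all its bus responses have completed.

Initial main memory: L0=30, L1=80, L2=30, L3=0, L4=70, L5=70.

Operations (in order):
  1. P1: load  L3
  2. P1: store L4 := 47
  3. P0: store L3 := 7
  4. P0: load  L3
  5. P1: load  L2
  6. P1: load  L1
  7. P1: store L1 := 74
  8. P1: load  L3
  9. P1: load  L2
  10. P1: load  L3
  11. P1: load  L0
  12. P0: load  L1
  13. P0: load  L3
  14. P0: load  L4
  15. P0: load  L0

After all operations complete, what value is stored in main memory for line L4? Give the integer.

memory[L4] = 70

  op1 P1: load  L3 → I/E on L3; bus BusRd; mem=0
  op2 P1: store L4 := 47 → I/M on L4; bus BusRdX; mem=70
  op3 P0: store L3 := 7 → M/I on L3; bus BusRdX; mem=0
  op4 P0: load  L3 → M/I on L3; bus (none); mem=0
  op5 P1: load  L2 → I/E on L2; bus BusRd; mem=30
  op6 P1: load  L1 → I/E on L1; bus BusRd; mem=80
  op7 P1: store L1 := 74 → I/M on L1; bus (none); mem=80
  op8 P1: load  L3 → O/S on L3; bus BusRd; mem=0
  op9 P1: load  L2 → I/E on L2; bus (none); mem=30
  op10 P1: load  L3 → O/S on L3; bus (none); mem=0
  op11 P1: load  L0 → I/E on L0; bus BusRd; mem=30
  op12 P0: load  L1 → S/O on L1; bus BusRd; mem=80
  op13 P0: load  L3 → O/S on L3; bus (none); mem=0
  op14 P0: load  L4 → S/O on L4; bus BusRd; mem=70
  op15 P0: load  L0 → S/S on L0; bus BusRd; mem=30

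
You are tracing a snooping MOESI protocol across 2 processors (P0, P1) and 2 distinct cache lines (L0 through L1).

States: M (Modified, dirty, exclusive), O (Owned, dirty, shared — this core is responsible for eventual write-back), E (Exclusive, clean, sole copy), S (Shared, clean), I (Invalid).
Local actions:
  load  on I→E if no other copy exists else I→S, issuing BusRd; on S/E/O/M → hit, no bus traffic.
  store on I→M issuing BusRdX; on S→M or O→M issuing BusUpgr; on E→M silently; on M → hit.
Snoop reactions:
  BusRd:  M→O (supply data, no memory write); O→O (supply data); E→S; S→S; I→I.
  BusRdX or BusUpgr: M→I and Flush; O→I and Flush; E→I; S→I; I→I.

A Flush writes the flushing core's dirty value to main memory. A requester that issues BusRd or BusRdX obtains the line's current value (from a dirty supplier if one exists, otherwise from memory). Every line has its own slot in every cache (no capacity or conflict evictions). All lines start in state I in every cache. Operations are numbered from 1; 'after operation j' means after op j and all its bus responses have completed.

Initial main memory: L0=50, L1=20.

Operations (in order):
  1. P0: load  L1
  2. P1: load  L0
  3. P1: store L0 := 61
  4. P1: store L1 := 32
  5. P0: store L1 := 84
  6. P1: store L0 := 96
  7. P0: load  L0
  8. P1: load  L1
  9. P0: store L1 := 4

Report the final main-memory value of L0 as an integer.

1. P0: load  L1  bus=[BusRd]  L1: P0=E P1=I  mem[L1]=20
2. P1: load  L0  bus=[BusRd]  L0: P0=I P1=E  mem[L0]=50
3. P1: store L0 := 61  bus=[-]  L0: P0=I P1=M  mem[L0]=50
4. P1: store L1 := 32  bus=[BusRdX]  L1: P0=I P1=M  mem[L1]=20
5. P0: store L1 := 84  bus=[BusRdX,Flush]  L1: P0=M P1=I  mem[L1]=32
6. P1: store L0 := 96  bus=[-]  L0: P0=I P1=M  mem[L0]=50
7. P0: load  L0  bus=[BusRd]  L0: P0=S P1=O  mem[L0]=50
8. P1: load  L1  bus=[BusRd]  L1: P0=O P1=S  mem[L1]=32
9. P0: store L1 := 4  bus=[BusUpgr]  L1: P0=M P1=I  mem[L1]=32

memory[L0] = 50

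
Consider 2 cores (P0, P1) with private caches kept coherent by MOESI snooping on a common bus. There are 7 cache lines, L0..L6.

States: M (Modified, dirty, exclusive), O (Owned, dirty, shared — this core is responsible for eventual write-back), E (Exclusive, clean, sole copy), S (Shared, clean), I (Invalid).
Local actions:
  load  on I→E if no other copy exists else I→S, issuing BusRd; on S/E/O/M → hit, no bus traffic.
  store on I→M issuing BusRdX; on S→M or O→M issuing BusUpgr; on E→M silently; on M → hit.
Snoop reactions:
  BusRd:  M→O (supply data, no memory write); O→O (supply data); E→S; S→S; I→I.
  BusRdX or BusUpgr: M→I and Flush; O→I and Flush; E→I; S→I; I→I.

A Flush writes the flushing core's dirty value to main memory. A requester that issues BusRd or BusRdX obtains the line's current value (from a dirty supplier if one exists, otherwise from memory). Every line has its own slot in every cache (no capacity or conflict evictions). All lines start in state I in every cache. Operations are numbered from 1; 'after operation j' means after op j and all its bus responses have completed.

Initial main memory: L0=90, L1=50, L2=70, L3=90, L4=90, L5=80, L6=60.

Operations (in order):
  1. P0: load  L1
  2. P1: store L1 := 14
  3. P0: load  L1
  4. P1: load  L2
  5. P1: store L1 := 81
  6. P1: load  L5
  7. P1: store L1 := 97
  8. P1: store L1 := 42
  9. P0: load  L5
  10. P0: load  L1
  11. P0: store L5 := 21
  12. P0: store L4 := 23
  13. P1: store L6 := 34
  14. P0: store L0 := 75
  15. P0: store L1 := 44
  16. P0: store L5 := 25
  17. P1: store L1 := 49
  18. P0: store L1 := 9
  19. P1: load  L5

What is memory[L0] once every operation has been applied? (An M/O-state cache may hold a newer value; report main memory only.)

[1] P0: load  L1 | P0:E(50), P1:I | bus: BusRd
[2] P1: store L1 := 14 | P0:I, P1:M(14) | bus: BusRdX
[3] P0: load  L1 | P0:S(14), P1:O(14) | bus: BusRd
[4] P1: load  L2 | P0:I, P1:E(70) | bus: BusRd
[5] P1: store L1 := 81 | P0:I, P1:M(81) | bus: BusUpgr
[6] P1: load  L5 | P0:I, P1:E(80) | bus: BusRd
[7] P1: store L1 := 97 | P0:I, P1:M(97) | bus: none
[8] P1: store L1 := 42 | P0:I, P1:M(42) | bus: none
[9] P0: load  L5 | P0:S(80), P1:S(80) | bus: BusRd
[10] P0: load  L1 | P0:S(42), P1:O(42) | bus: BusRd
[11] P0: store L5 := 21 | P0:M(21), P1:I | bus: BusUpgr
[12] P0: store L4 := 23 | P0:M(23), P1:I | bus: BusRdX
[13] P1: store L6 := 34 | P0:I, P1:M(34) | bus: BusRdX
[14] P0: store L0 := 75 | P0:M(75), P1:I | bus: BusRdX
[15] P0: store L1 := 44 | P0:M(44), P1:I | bus: BusUpgr,Flush
[16] P0: store L5 := 25 | P0:M(25), P1:I | bus: none
[17] P1: store L1 := 49 | P0:I, P1:M(49) | bus: BusRdX,Flush
[18] P0: store L1 := 9 | P0:M(9), P1:I | bus: BusRdX,Flush
[19] P1: load  L5 | P0:O(25), P1:S(25) | bus: BusRd

memory[L0] = 90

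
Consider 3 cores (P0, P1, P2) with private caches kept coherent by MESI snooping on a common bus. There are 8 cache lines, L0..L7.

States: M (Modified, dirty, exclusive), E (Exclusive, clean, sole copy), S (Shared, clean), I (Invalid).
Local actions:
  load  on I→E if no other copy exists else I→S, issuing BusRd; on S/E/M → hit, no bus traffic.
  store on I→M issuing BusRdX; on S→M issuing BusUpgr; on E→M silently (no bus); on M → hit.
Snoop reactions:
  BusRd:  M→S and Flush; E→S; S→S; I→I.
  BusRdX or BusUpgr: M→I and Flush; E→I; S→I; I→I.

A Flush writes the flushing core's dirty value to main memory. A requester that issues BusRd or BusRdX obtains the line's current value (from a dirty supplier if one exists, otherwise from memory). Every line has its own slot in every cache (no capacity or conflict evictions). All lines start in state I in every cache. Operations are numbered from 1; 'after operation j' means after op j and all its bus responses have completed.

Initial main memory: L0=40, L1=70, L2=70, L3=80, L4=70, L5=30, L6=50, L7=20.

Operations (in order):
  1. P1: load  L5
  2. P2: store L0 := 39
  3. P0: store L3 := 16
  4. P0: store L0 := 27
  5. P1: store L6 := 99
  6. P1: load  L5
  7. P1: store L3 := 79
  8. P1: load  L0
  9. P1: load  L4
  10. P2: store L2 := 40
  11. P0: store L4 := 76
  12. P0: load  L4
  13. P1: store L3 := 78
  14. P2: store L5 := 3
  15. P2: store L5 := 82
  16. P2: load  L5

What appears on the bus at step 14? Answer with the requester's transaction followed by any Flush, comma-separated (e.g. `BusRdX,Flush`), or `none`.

step 1: P1: load  L5  ⟶  IEI  (L5)  txn=BusRd  M[L5]=30
step 2: P2: store L0 := 39  ⟶  IIM  (L0)  txn=BusRdX  M[L0]=40
step 3: P0: store L3 := 16  ⟶  MII  (L3)  txn=BusRdX  M[L3]=80
step 4: P0: store L0 := 27  ⟶  MII  (L0)  txn=BusRdX+Flush  M[L0]=39
step 5: P1: store L6 := 99  ⟶  IMI  (L6)  txn=BusRdX  M[L6]=50
step 6: P1: load  L5  ⟶  IEI  (L5)  txn=∅  M[L5]=30
step 7: P1: store L3 := 79  ⟶  IMI  (L3)  txn=BusRdX+Flush  M[L3]=16
step 8: P1: load  L0  ⟶  SSI  (L0)  txn=BusRd+Flush  M[L0]=27
step 9: P1: load  L4  ⟶  IEI  (L4)  txn=BusRd  M[L4]=70
step 10: P2: store L2 := 40  ⟶  IIM  (L2)  txn=BusRdX  M[L2]=70
step 11: P0: store L4 := 76  ⟶  MII  (L4)  txn=BusRdX  M[L4]=70
step 12: P0: load  L4  ⟶  MII  (L4)  txn=∅  M[L4]=70
step 13: P1: store L3 := 78  ⟶  IMI  (L3)  txn=∅  M[L3]=16
step 14: P2: store L5 := 3  ⟶  IIM  (L5)  txn=BusRdX  M[L5]=30
step 15: P2: store L5 := 82  ⟶  IIM  (L5)  txn=∅  M[L5]=30
step 16: P2: load  L5  ⟶  IIM  (L5)  txn=∅  M[L5]=30

bus = BusRdX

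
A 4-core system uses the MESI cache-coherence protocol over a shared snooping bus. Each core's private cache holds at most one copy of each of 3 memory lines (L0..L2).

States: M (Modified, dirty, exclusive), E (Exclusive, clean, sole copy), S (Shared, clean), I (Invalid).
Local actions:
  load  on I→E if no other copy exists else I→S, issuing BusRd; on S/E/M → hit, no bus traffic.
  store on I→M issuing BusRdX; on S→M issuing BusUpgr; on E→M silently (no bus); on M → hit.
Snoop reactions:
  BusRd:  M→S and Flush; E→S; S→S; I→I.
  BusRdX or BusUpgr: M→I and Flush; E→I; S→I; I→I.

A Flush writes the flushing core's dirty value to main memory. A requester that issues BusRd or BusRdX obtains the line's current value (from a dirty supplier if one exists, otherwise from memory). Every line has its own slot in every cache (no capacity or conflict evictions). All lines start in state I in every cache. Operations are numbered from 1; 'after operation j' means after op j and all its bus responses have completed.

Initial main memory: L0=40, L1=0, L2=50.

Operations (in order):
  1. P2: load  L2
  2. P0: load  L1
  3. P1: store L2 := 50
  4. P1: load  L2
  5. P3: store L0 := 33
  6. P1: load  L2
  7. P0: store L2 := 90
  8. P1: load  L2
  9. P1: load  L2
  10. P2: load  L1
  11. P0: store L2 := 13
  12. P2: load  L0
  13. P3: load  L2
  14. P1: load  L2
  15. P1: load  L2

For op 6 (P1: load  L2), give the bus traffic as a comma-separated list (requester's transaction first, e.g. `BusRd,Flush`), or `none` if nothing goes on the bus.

bus = none

  op1 P2: load  L2 → I/I/E/I on L2; bus BusRd; mem=50
  op2 P0: load  L1 → E/I/I/I on L1; bus BusRd; mem=0
  op3 P1: store L2 := 50 → I/M/I/I on L2; bus BusRdX; mem=50
  op4 P1: load  L2 → I/M/I/I on L2; bus (none); mem=50
  op5 P3: store L0 := 33 → I/I/I/M on L0; bus BusRdX; mem=40
  op6 P1: load  L2 → I/M/I/I on L2; bus (none); mem=50
  op7 P0: store L2 := 90 → M/I/I/I on L2; bus BusRdX Flush; mem=50
  op8 P1: load  L2 → S/S/I/I on L2; bus BusRd Flush; mem=90
  op9 P1: load  L2 → S/S/I/I on L2; bus (none); mem=90
  op10 P2: load  L1 → S/I/S/I on L1; bus BusRd; mem=0
  op11 P0: store L2 := 13 → M/I/I/I on L2; bus BusUpgr; mem=90
  op12 P2: load  L0 → I/I/S/S on L0; bus BusRd Flush; mem=33
  op13 P3: load  L2 → S/I/I/S on L2; bus BusRd Flush; mem=13
  op14 P1: load  L2 → S/S/I/S on L2; bus BusRd; mem=13
  op15 P1: load  L2 → S/S/I/S on L2; bus (none); mem=13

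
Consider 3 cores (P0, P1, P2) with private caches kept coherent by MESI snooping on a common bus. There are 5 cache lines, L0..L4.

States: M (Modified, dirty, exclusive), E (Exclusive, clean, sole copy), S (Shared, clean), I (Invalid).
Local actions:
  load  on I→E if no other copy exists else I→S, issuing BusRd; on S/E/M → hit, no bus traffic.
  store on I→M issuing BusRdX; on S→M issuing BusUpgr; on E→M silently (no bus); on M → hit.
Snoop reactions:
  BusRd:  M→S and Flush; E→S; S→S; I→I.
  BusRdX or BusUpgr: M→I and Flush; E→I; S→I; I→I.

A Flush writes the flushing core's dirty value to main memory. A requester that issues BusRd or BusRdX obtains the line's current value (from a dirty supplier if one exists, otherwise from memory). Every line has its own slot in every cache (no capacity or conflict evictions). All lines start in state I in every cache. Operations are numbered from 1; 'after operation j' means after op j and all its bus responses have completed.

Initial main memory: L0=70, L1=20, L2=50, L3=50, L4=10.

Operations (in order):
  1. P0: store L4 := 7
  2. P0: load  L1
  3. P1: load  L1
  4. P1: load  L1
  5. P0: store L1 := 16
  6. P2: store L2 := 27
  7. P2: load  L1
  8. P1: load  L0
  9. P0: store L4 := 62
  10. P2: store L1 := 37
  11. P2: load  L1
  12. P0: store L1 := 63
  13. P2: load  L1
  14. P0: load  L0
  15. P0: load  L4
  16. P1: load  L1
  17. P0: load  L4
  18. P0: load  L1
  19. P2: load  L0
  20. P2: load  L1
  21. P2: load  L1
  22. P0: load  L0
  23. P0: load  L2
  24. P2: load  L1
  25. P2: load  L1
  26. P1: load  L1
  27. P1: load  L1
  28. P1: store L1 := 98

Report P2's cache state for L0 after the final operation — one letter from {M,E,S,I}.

state = S

[1] P0: store L4 := 7 | P0:M(7), P1:I, P2:I | bus: BusRdX
[2] P0: load  L1 | P0:E(20), P1:I, P2:I | bus: BusRd
[3] P1: load  L1 | P0:S(20), P1:S(20), P2:I | bus: BusRd
[4] P1: load  L1 | P0:S(20), P1:S(20), P2:I | bus: none
[5] P0: store L1 := 16 | P0:M(16), P1:I, P2:I | bus: BusUpgr
[6] P2: store L2 := 27 | P0:I, P1:I, P2:M(27) | bus: BusRdX
[7] P2: load  L1 | P0:S(16), P1:I, P2:S(16) | bus: BusRd,Flush
[8] P1: load  L0 | P0:I, P1:E(70), P2:I | bus: BusRd
[9] P0: store L4 := 62 | P0:M(62), P1:I, P2:I | bus: none
[10] P2: store L1 := 37 | P0:I, P1:I, P2:M(37) | bus: BusUpgr
[11] P2: load  L1 | P0:I, P1:I, P2:M(37) | bus: none
[12] P0: store L1 := 63 | P0:M(63), P1:I, P2:I | bus: BusRdX,Flush
[13] P2: load  L1 | P0:S(63), P1:I, P2:S(63) | bus: BusRd,Flush
[14] P0: load  L0 | P0:S(70), P1:S(70), P2:I | bus: BusRd
[15] P0: load  L4 | P0:M(62), P1:I, P2:I | bus: none
[16] P1: load  L1 | P0:S(63), P1:S(63), P2:S(63) | bus: BusRd
[17] P0: load  L4 | P0:M(62), P1:I, P2:I | bus: none
[18] P0: load  L1 | P0:S(63), P1:S(63), P2:S(63) | bus: none
[19] P2: load  L0 | P0:S(70), P1:S(70), P2:S(70) | bus: BusRd
[20] P2: load  L1 | P0:S(63), P1:S(63), P2:S(63) | bus: none
[21] P2: load  L1 | P0:S(63), P1:S(63), P2:S(63) | bus: none
[22] P0: load  L0 | P0:S(70), P1:S(70), P2:S(70) | bus: none
[23] P0: load  L2 | P0:S(27), P1:I, P2:S(27) | bus: BusRd,Flush
[24] P2: load  L1 | P0:S(63), P1:S(63), P2:S(63) | bus: none
[25] P2: load  L1 | P0:S(63), P1:S(63), P2:S(63) | bus: none
[26] P1: load  L1 | P0:S(63), P1:S(63), P2:S(63) | bus: none
[27] P1: load  L1 | P0:S(63), P1:S(63), P2:S(63) | bus: none
[28] P1: store L1 := 98 | P0:I, P1:M(98), P2:I | bus: BusUpgr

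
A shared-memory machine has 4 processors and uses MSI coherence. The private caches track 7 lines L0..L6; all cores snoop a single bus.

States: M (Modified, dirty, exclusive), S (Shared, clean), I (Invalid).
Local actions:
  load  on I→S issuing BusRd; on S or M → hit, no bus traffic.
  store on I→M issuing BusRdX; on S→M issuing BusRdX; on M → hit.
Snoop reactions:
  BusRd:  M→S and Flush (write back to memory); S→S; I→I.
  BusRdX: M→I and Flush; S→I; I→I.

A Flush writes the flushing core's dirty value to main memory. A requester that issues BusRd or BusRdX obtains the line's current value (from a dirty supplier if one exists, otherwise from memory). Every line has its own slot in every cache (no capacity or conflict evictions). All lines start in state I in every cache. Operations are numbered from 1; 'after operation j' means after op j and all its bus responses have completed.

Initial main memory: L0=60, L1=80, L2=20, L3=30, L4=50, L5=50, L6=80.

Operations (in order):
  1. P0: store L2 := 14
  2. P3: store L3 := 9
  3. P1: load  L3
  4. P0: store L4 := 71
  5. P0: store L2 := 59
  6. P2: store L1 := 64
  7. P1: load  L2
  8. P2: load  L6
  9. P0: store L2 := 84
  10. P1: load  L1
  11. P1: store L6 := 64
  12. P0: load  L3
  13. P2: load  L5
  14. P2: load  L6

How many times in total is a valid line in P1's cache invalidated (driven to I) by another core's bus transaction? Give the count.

invalidations = 1

  op1 P0: store L2 := 14 → M/I/I/I on L2; bus BusRdX; mem=20
  op2 P3: store L3 := 9 → I/I/I/M on L3; bus BusRdX; mem=30
  op3 P1: load  L3 → I/S/I/S on L3; bus BusRd Flush; mem=9
  op4 P0: store L4 := 71 → M/I/I/I on L4; bus BusRdX; mem=50
  op5 P0: store L2 := 59 → M/I/I/I on L2; bus (none); mem=20
  op6 P2: store L1 := 64 → I/I/M/I on L1; bus BusRdX; mem=80
  op7 P1: load  L2 → S/S/I/I on L2; bus BusRd Flush; mem=59
  op8 P2: load  L6 → I/I/S/I on L6; bus BusRd; mem=80
  op9 P0: store L2 := 84 → M/I/I/I on L2; bus BusRdX; mem=59
  op10 P1: load  L1 → I/S/S/I on L1; bus BusRd Flush; mem=64
  op11 P1: store L6 := 64 → I/M/I/I on L6; bus BusRdX; mem=80
  op12 P0: load  L3 → S/S/I/S on L3; bus BusRd; mem=9
  op13 P2: load  L5 → I/I/S/I on L5; bus BusRd; mem=50
  op14 P2: load  L6 → I/S/S/I on L6; bus BusRd Flush; mem=64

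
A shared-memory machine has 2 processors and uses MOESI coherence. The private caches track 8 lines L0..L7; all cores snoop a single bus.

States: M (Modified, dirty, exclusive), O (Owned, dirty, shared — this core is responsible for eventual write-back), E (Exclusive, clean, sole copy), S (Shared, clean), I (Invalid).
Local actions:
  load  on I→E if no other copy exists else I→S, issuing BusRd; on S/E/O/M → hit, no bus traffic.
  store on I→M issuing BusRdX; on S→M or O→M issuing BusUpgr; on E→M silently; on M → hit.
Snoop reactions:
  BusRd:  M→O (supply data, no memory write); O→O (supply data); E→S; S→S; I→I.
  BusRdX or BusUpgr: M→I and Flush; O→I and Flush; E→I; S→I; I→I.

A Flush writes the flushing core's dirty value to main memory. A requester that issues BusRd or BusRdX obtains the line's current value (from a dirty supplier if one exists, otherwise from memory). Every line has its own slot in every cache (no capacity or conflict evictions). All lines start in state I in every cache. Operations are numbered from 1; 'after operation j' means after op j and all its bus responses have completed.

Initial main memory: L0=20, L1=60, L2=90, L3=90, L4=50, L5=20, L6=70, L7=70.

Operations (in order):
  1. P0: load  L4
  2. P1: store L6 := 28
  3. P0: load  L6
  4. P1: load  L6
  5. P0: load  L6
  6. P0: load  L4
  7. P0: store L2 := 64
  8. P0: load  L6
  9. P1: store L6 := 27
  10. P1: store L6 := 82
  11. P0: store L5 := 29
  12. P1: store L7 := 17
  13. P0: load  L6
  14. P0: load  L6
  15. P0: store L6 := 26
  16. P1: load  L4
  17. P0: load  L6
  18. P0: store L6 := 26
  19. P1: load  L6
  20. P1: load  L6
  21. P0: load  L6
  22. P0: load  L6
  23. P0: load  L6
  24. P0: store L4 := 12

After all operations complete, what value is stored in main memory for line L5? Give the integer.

memory[L5] = 20

  op1 P0: load  L4 → E/I on L4; bus BusRd; mem=50
  op2 P1: store L6 := 28 → I/M on L6; bus BusRdX; mem=70
  op3 P0: load  L6 → S/O on L6; bus BusRd; mem=70
  op4 P1: load  L6 → S/O on L6; bus (none); mem=70
  op5 P0: load  L6 → S/O on L6; bus (none); mem=70
  op6 P0: load  L4 → E/I on L4; bus (none); mem=50
  op7 P0: store L2 := 64 → M/I on L2; bus BusRdX; mem=90
  op8 P0: load  L6 → S/O on L6; bus (none); mem=70
  op9 P1: store L6 := 27 → I/M on L6; bus BusUpgr; mem=70
  op10 P1: store L6 := 82 → I/M on L6; bus (none); mem=70
  op11 P0: store L5 := 29 → M/I on L5; bus BusRdX; mem=20
  op12 P1: store L7 := 17 → I/M on L7; bus BusRdX; mem=70
  op13 P0: load  L6 → S/O on L6; bus BusRd; mem=70
  op14 P0: load  L6 → S/O on L6; bus (none); mem=70
  op15 P0: store L6 := 26 → M/I on L6; bus BusUpgr Flush; mem=82
  op16 P1: load  L4 → S/S on L4; bus BusRd; mem=50
  op17 P0: load  L6 → M/I on L6; bus (none); mem=82
  op18 P0: store L6 := 26 → M/I on L6; bus (none); mem=82
  op19 P1: load  L6 → O/S on L6; bus BusRd; mem=82
  op20 P1: load  L6 → O/S on L6; bus (none); mem=82
  op21 P0: load  L6 → O/S on L6; bus (none); mem=82
  op22 P0: load  L6 → O/S on L6; bus (none); mem=82
  op23 P0: load  L6 → O/S on L6; bus (none); mem=82
  op24 P0: store L4 := 12 → M/I on L4; bus BusUpgr; mem=50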